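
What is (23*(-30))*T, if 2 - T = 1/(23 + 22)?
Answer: -4094/3 ≈ -1364.7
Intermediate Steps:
T = 89/45 (T = 2 - 1/(23 + 22) = 2 - 1/45 = 89/45 ≈ 1.9778)
(23*(-30))*T = (23*(-30))*(89/45) = -690*89/45 = -4094/3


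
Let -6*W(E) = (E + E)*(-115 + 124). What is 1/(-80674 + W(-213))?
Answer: -1/80035 ≈ -1.2495e-5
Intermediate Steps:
W(E) = -3*E (W(E) = -(E + E)*(-115 + 124)/6 = -2*E*9/6 = -3*E)
1/(-80674 + W(-213)) = 1/(-80674 - 3*(-213)) = 1/(-80674 + 639) = 1/(-80035) = -1/80035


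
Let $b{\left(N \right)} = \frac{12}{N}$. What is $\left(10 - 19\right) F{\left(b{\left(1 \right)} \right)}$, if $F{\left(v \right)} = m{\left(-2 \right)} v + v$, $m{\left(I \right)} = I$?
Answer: $108$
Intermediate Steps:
$F{\left(v \right)} = - v$ ($F{\left(v \right)} = - 2 v + v = - v$)
$\left(10 - 19\right) F{\left(b{\left(1 \right)} \right)} = \left(10 - 19\right) \left(- \frac{12}{1}\right) = \left(10 - 19\right) \left(- 12 \cdot 1\right) = - 9 \left(\left(-1\right) 12\right) = \left(-9\right) \left(-12\right) = 108$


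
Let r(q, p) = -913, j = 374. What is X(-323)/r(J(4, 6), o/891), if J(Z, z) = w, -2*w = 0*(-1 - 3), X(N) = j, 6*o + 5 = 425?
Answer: -34/83 ≈ -0.40964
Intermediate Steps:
o = 70 (o = -⅚ + (⅙)*425 = -⅚ + 425/6 = 70)
X(N) = 374
w = 0 (w = -0*(-1 - 3) = -0*(-4) = -½*0 = 0)
J(Z, z) = 0
X(-323)/r(J(4, 6), o/891) = 374/(-913) = 374*(-1/913) = -34/83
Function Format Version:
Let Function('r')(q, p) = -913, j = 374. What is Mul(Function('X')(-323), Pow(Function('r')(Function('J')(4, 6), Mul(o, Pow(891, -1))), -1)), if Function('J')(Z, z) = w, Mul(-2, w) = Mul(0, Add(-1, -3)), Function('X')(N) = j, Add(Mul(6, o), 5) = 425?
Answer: Rational(-34, 83) ≈ -0.40964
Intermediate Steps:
o = 70 (o = Add(Rational(-5, 6), Mul(Rational(1, 6), 425)) = Add(Rational(-5, 6), Rational(425, 6)) = 70)
Function('X')(N) = 374
w = 0 (w = Mul(Rational(-1, 2), Mul(0, Add(-1, -3))) = Mul(Rational(-1, 2), Mul(0, -4)) = Mul(Rational(-1, 2), 0) = 0)
Function('J')(Z, z) = 0
Mul(Function('X')(-323), Pow(Function('r')(Function('J')(4, 6), Mul(o, Pow(891, -1))), -1)) = Mul(374, Pow(-913, -1)) = Mul(374, Rational(-1, 913)) = Rational(-34, 83)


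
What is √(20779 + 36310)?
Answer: √57089 ≈ 238.93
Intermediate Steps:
√(20779 + 36310) = √57089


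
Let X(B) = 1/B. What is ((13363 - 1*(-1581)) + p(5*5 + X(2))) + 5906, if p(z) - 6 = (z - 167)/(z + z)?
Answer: 2127029/102 ≈ 20853.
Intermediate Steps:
p(z) = 6 + (-167 + z)/(2*z) (p(z) = 6 + (z - 167)/(z + z) = 6 + (-167 + z)/((2*z)) = 6 + (-167 + z)*(1/(2*z)) = 6 + (-167 + z)/(2*z))
((13363 - 1*(-1581)) + p(5*5 + X(2))) + 5906 = ((13363 - 1*(-1581)) + (-167 + 13*(5*5 + 1/2))/(2*(5*5 + 1/2))) + 5906 = ((13363 + 1581) + (-167 + 13*(25 + ½))/(2*(25 + ½))) + 5906 = (14944 + (-167 + 13*(51/2))/(2*(51/2))) + 5906 = (14944 + (½)*(2/51)*(-167 + 663/2)) + 5906 = (14944 + (½)*(2/51)*(329/2)) + 5906 = (14944 + 329/102) + 5906 = 1524617/102 + 5906 = 2127029/102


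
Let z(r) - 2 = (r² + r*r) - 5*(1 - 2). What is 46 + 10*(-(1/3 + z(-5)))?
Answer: -1582/3 ≈ -527.33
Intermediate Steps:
z(r) = 7 + 2*r² (z(r) = 2 + ((r² + r*r) - 5*(1 - 2)) = 2 + ((r² + r²) - 5*(-1)) = 2 + (2*r² + 5) = 2 + (5 + 2*r²) = 7 + 2*r²)
46 + 10*(-(1/3 + z(-5))) = 46 + 10*(-(1/3 + (7 + 2*(-5)²))) = 46 + 10*(-(1*(⅓) + (7 + 2*25))) = 46 + 10*(-(⅓ + (7 + 50))) = 46 + 10*(-(⅓ + 57)) = 46 + 10*(-1*172/3) = 46 + 10*(-172/3) = 46 - 1720/3 = -1582/3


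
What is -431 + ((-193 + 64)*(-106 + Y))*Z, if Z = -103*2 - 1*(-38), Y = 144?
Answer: 823105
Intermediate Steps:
Z = -168 (Z = -206 + 38 = -168)
-431 + ((-193 + 64)*(-106 + Y))*Z = -431 + ((-193 + 64)*(-106 + 144))*(-168) = -431 - 129*38*(-168) = -431 - 4902*(-168) = -431 + 823536 = 823105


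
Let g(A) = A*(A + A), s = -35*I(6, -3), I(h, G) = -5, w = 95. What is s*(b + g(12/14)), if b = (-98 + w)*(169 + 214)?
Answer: -1405725/7 ≈ -2.0082e+5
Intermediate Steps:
b = -1149 (b = (-98 + 95)*(169 + 214) = -3*383 = -1149)
s = 175 (s = -35*(-5) = 175)
g(A) = 2*A² (g(A) = A*(2*A) = 2*A²)
s*(b + g(12/14)) = 175*(-1149 + 2*(12/14)²) = 175*(-1149 + 2*(12*(1/14))²) = 175*(-1149 + 2*(6/7)²) = 175*(-1149 + 2*(36/49)) = 175*(-1149 + 72/49) = 175*(-56229/49) = -1405725/7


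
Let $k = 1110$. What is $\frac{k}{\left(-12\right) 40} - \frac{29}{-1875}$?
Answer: $- \frac{68911}{30000} \approx -2.297$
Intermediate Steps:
$\frac{k}{\left(-12\right) 40} - \frac{29}{-1875} = \frac{1110}{\left(-12\right) 40} - \frac{29}{-1875} = \frac{1110}{-480} - - \frac{29}{1875} = 1110 \left(- \frac{1}{480}\right) + \frac{29}{1875} = - \frac{37}{16} + \frac{29}{1875} = - \frac{68911}{30000}$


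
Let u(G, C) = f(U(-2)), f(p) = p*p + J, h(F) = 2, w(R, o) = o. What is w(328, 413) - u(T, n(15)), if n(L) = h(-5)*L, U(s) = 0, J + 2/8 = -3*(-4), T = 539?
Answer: 1605/4 ≈ 401.25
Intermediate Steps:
J = 47/4 (J = -¼ - 3*(-4) = -¼ + 12 = 47/4 ≈ 11.750)
n(L) = 2*L
f(p) = 47/4 + p² (f(p) = p*p + 47/4 = p² + 47/4 = 47/4 + p²)
u(G, C) = 47/4 (u(G, C) = 47/4 + 0² = 47/4 + 0 = 47/4)
w(328, 413) - u(T, n(15)) = 413 - 1*47/4 = 413 - 47/4 = 1605/4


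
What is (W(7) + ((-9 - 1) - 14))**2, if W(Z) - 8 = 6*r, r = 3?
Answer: 4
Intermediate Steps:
W(Z) = 26 (W(Z) = 8 + 6*3 = 8 + 18 = 26)
(W(7) + ((-9 - 1) - 14))**2 = (26 + ((-9 - 1) - 14))**2 = (26 + (-10 - 14))**2 = (26 - 24)**2 = 2**2 = 4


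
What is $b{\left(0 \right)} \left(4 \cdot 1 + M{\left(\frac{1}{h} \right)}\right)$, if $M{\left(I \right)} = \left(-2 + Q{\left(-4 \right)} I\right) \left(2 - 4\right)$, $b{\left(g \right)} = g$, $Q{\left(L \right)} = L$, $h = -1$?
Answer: $0$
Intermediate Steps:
$M{\left(I \right)} = 4 + 8 I$ ($M{\left(I \right)} = \left(-2 - 4 I\right) \left(2 - 4\right) = \left(-2 - 4 I\right) \left(-2\right) = 4 + 8 I$)
$b{\left(0 \right)} \left(4 \cdot 1 + M{\left(\frac{1}{h} \right)}\right) = 0 \left(4 \cdot 1 + \left(4 + \frac{8}{-1}\right)\right) = 0 \left(4 + \left(4 + 8 \left(-1\right)\right)\right) = 0 \left(4 + \left(4 - 8\right)\right) = 0 \left(4 - 4\right) = 0 \cdot 0 = 0$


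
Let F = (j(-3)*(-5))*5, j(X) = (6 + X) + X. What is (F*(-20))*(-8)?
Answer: 0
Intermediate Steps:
j(X) = 6 + 2*X
F = 0 (F = ((6 + 2*(-3))*(-5))*5 = ((6 - 6)*(-5))*5 = (0*(-5))*5 = 0*5 = 0)
(F*(-20))*(-8) = (0*(-20))*(-8) = 0*(-8) = 0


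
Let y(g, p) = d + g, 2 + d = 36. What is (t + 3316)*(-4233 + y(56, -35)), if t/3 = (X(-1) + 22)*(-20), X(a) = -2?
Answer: -8766588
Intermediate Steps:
d = 34 (d = -2 + 36 = 34)
t = -1200 (t = 3*((-2 + 22)*(-20)) = 3*(20*(-20)) = 3*(-400) = -1200)
y(g, p) = 34 + g
(t + 3316)*(-4233 + y(56, -35)) = (-1200 + 3316)*(-4233 + (34 + 56)) = 2116*(-4233 + 90) = 2116*(-4143) = -8766588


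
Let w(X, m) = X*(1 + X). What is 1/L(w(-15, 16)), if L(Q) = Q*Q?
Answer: 1/44100 ≈ 2.2676e-5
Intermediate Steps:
L(Q) = Q²
1/L(w(-15, 16)) = 1/((-15*(1 - 15))²) = 1/((-15*(-14))²) = 1/(210²) = 1/44100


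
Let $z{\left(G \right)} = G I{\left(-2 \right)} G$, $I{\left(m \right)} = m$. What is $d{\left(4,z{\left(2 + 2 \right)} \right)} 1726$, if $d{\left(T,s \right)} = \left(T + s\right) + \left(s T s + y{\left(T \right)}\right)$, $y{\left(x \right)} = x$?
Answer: $7028272$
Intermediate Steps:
$z{\left(G \right)} = - 2 G^{2}$ ($z{\left(G \right)} = G \left(-2\right) G = - 2 G G = - 2 G^{2}$)
$d{\left(T,s \right)} = s + 2 T + T s^{2}$ ($d{\left(T,s \right)} = \left(T + s\right) + \left(s T s + T\right) = \left(T + s\right) + \left(T s s + T\right) = \left(T + s\right) + \left(T s^{2} + T\right) = \left(T + s\right) + \left(T + T s^{2}\right) = s + 2 T + T s^{2}$)
$d{\left(4,z{\left(2 + 2 \right)} \right)} 1726 = \left(- 2 \left(2 + 2\right)^{2} + 2 \cdot 4 + 4 \left(- 2 \left(2 + 2\right)^{2}\right)^{2}\right) 1726 = \left(- 2 \cdot 4^{2} + 8 + 4 \left(- 2 \cdot 4^{2}\right)^{2}\right) 1726 = \left(\left(-2\right) 16 + 8 + 4 \left(\left(-2\right) 16\right)^{2}\right) 1726 = \left(-32 + 8 + 4 \left(-32\right)^{2}\right) 1726 = \left(-32 + 8 + 4 \cdot 1024\right) 1726 = \left(-32 + 8 + 4096\right) 1726 = 4072 \cdot 1726 = 7028272$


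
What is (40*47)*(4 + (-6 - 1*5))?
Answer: -13160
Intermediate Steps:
(40*47)*(4 + (-6 - 1*5)) = 1880*(4 + (-6 - 5)) = 1880*(4 - 11) = 1880*(-7) = -13160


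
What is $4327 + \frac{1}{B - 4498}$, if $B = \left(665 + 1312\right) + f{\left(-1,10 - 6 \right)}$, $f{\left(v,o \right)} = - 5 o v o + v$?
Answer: $\frac{10566533}{2442} \approx 4327.0$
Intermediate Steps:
$f{\left(v,o \right)} = v - 5 v o^{2}$ ($f{\left(v,o \right)} = - 5 o v o + v = - 5 v o^{2} + v = v - 5 v o^{2}$)
$B = 2056$ ($B = \left(665 + 1312\right) - \left(1 - 5 \left(10 - 6\right)^{2}\right) = 1977 - \left(1 - 5 \left(10 - 6\right)^{2}\right) = 1977 - \left(1 - 5 \cdot 4^{2}\right) = 1977 - \left(1 - 80\right) = 1977 - -79 = 1977 + 79 = 2056$)
$4327 + \frac{1}{B - 4498} = 4327 + \frac{1}{2056 - 4498} = 4327 + \frac{1}{-2442} = 4327 - \frac{1}{2442} = \frac{10566533}{2442}$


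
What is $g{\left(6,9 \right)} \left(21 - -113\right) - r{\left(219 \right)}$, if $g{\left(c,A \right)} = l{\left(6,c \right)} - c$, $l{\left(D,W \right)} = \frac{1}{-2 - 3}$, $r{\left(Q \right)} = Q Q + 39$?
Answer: $- \frac{244154}{5} \approx -48831.0$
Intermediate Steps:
$r{\left(Q \right)} = 39 + Q^{2}$ ($r{\left(Q \right)} = Q^{2} + 39 = 39 + Q^{2}$)
$l{\left(D,W \right)} = - \frac{1}{5}$ ($l{\left(D,W \right)} = \frac{1}{-5} = - \frac{1}{5}$)
$g{\left(c,A \right)} = - \frac{1}{5} - c$
$g{\left(6,9 \right)} \left(21 - -113\right) - r{\left(219 \right)} = \left(- \frac{1}{5} - 6\right) \left(21 - -113\right) - \left(39 + 219^{2}\right) = \left(- \frac{1}{5} - 6\right) \left(21 + 113\right) - \left(39 + 47961\right) = \left(- \frac{31}{5}\right) 134 - 48000 = - \frac{4154}{5} - 48000 = - \frac{244154}{5}$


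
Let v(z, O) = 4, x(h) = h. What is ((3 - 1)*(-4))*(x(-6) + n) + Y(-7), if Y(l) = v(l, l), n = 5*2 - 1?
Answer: -20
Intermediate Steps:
n = 9 (n = 10 - 1 = 9)
Y(l) = 4
((3 - 1)*(-4))*(x(-6) + n) + Y(-7) = ((3 - 1)*(-4))*(-6 + 9) + 4 = (2*(-4))*3 + 4 = -8*3 + 4 = -24 + 4 = -20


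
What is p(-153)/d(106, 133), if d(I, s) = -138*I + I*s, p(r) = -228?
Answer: 114/265 ≈ 0.43019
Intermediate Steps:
p(-153)/d(106, 133) = -228*1/(106*(-138 + 133)) = -228/(106*(-5)) = -228/(-530) = -228*(-1/530) = 114/265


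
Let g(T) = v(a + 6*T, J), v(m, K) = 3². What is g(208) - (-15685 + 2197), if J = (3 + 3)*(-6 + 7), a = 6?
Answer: 13497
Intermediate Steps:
J = 6 (J = 6*1 = 6)
v(m, K) = 9
g(T) = 9
g(208) - (-15685 + 2197) = 9 - (-15685 + 2197) = 9 - 1*(-13488) = 9 + 13488 = 13497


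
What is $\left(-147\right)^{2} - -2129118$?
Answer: $2150727$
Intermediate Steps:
$\left(-147\right)^{2} - -2129118 = 21609 + 2129118 = 2150727$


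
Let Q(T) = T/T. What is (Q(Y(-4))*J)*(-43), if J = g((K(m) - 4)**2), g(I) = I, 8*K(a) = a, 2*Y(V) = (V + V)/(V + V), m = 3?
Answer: -36163/64 ≈ -565.05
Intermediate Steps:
Y(V) = 1/2 (Y(V) = ((V + V)/(V + V))/2 = ((2*V)/((2*V)))/2 = ((2*V)*(1/(2*V)))/2 = (1/2)*1 = 1/2)
Q(T) = 1
K(a) = a/8
J = 841/64 (J = ((1/8)*3 - 4)**2 = (3/8 - 4)**2 = (-29/8)**2 = 841/64 ≈ 13.141)
(Q(Y(-4))*J)*(-43) = (1*(841/64))*(-43) = (841/64)*(-43) = -36163/64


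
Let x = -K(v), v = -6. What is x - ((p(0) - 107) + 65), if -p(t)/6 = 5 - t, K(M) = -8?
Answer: 80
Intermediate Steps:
x = 8 (x = -1*(-8) = 8)
p(t) = -30 + 6*t (p(t) = -6*(5 - t) = -30 + 6*t)
x - ((p(0) - 107) + 65) = 8 - (((-30 + 6*0) - 107) + 65) = 8 - (((-30 + 0) - 107) + 65) = 8 - ((-30 - 107) + 65) = 8 - (-137 + 65) = 8 - 1*(-72) = 8 + 72 = 80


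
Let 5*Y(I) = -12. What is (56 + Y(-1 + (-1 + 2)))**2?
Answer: 71824/25 ≈ 2873.0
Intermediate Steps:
Y(I) = -12/5 (Y(I) = (1/5)*(-12) = -12/5)
(56 + Y(-1 + (-1 + 2)))**2 = (56 - 12/5)**2 = (268/5)**2 = 71824/25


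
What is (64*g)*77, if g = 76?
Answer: 374528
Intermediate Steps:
(64*g)*77 = (64*76)*77 = 4864*77 = 374528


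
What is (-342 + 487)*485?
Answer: 70325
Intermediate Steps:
(-342 + 487)*485 = 145*485 = 70325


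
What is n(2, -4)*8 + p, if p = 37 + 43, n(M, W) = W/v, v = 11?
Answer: 848/11 ≈ 77.091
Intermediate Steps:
n(M, W) = W/11
p = 80
n(2, -4)*8 + p = ((1/11)*(-4))*8 + 80 = -4/11*8 + 80 = -32/11 + 80 = 848/11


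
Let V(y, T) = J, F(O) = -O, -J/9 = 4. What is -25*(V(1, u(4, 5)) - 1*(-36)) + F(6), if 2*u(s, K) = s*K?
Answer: -6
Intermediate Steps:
J = -36 (J = -9*4 = -36)
u(s, K) = K*s/2 (u(s, K) = (s*K)/2 = (K*s)/2 = K*s/2)
V(y, T) = -36
-25*(V(1, u(4, 5)) - 1*(-36)) + F(6) = -25*(-36 - 1*(-36)) - 1*6 = -25*(-36 + 36) - 6 = -25*0 - 6 = 0 - 6 = -6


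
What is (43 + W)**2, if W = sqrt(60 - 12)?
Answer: 1897 + 344*sqrt(3) ≈ 2492.8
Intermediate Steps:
W = 4*sqrt(3) (W = sqrt(48) = 4*sqrt(3) ≈ 6.9282)
(43 + W)**2 = (43 + 4*sqrt(3))**2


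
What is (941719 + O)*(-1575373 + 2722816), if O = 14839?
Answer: 1097595781194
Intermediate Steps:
(941719 + O)*(-1575373 + 2722816) = (941719 + 14839)*(-1575373 + 2722816) = 956558*1147443 = 1097595781194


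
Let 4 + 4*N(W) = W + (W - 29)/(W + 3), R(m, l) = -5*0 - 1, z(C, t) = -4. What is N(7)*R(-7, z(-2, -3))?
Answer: -⅕ ≈ -0.20000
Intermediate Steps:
R(m, l) = -1 (R(m, l) = 0 - 1 = -1)
N(W) = -1 + W/4 + (-29 + W)/(4*(3 + W)) (N(W) = -1 + (W + (W - 29)/(W + 3))/4 = -1 + (W + (-29 + W)/(3 + W))/4 = -1 + (W/4 + (-29 + W)/(4*(3 + W))) = -1 + W/4 + (-29 + W)/(4*(3 + W)))
N(7)*R(-7, z(-2, -3)) = ((-41 + 7²)/(4*(3 + 7)))*(-1) = ((¼)*(-41 + 49)/10)*(-1) = ((¼)*(⅒)*8)*(-1) = (⅕)*(-1) = -⅕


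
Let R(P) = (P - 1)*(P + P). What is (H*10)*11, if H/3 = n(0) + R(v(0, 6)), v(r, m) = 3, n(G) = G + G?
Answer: 3960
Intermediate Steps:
n(G) = 2*G
R(P) = 2*P*(-1 + P) (R(P) = (-1 + P)*(2*P) = 2*P*(-1 + P))
H = 36 (H = 3*(2*0 + 2*3*(-1 + 3)) = 3*(0 + 2*3*2) = 3*(0 + 12) = 3*12 = 36)
(H*10)*11 = (36*10)*11 = 360*11 = 3960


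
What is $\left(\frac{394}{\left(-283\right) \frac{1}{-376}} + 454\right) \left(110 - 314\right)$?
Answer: $- \frac{56431704}{283} \approx -1.9941 \cdot 10^{5}$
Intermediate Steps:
$\left(\frac{394}{\left(-283\right) \frac{1}{-376}} + 454\right) \left(110 - 314\right) = \left(\frac{394}{\left(-283\right) \left(- \frac{1}{376}\right)} + 454\right) \left(-204\right) = \left(\frac{394}{\frac{283}{376}} + 454\right) \left(-204\right) = \left(394 \cdot \frac{376}{283} + 454\right) \left(-204\right) = \left(\frac{148144}{283} + 454\right) \left(-204\right) = \frac{276626}{283} \left(-204\right) = - \frac{56431704}{283}$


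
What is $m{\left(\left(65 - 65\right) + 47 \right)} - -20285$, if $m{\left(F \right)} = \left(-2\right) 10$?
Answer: $20265$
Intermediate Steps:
$m{\left(F \right)} = -20$
$m{\left(\left(65 - 65\right) + 47 \right)} - -20285 = -20 - -20285 = -20 + 20285 = 20265$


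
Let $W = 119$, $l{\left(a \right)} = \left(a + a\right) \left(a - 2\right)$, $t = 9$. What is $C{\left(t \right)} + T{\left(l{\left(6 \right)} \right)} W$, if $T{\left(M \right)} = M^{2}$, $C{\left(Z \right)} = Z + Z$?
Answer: $274194$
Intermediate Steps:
$l{\left(a \right)} = 2 a \left(-2 + a\right)$
$C{\left(Z \right)} = 2 Z$
$C{\left(t \right)} + T{\left(l{\left(6 \right)} \right)} W = 2 \cdot 9 + \left(2 \cdot 6 \left(-2 + 6\right)\right)^{2} \cdot 119 = 18 + \left(2 \cdot 6 \cdot 4\right)^{2} \cdot 119 = 18 + 48^{2} \cdot 119 = 18 + 2304 \cdot 119 = 18 + 274176 = 274194$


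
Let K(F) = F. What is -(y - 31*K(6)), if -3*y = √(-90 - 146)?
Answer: 186 + 2*I*√59/3 ≈ 186.0 + 5.1208*I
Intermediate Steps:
y = -2*I*√59/3 (y = -√(-90 - 146)/3 = -2*I*√59/3 ≈ -5.1208*I)
-(y - 31*K(6)) = -(-2*I*√59/3 - 31*6) = -(-2*I*√59/3 - 186) = -(-186 - 2*I*√59/3) = 186 + 2*I*√59/3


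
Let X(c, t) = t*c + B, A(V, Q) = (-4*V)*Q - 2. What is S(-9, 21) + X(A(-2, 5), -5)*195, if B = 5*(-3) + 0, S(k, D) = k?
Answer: -39984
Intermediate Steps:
B = -15 (B = -15 + 0 = -15)
A(V, Q) = -2 - 4*Q*V (A(V, Q) = -4*Q*V - 2 = -2 - 4*Q*V)
X(c, t) = -15 + c*t (X(c, t) = t*c - 15 = c*t - 15 = -15 + c*t)
S(-9, 21) + X(A(-2, 5), -5)*195 = -9 + (-15 + (-2 - 4*5*(-2))*(-5))*195 = -9 + (-15 + (-2 + 40)*(-5))*195 = -9 + (-15 + 38*(-5))*195 = -9 + (-15 - 190)*195 = -9 - 205*195 = -9 - 39975 = -39984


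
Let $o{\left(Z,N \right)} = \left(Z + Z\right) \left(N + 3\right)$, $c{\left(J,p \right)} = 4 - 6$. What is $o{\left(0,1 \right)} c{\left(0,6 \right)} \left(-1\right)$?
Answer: $0$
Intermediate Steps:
$c{\left(J,p \right)} = -2$ ($c{\left(J,p \right)} = 4 - 6 = -2$)
$o{\left(Z,N \right)} = 2 Z \left(3 + N\right)$
$o{\left(0,1 \right)} c{\left(0,6 \right)} \left(-1\right) = 2 \cdot 0 \left(3 + 1\right) \left(-2\right) \left(-1\right) = 2 \cdot 0 \cdot 4 \left(-2\right) \left(-1\right) = 0 \left(-2\right) \left(-1\right) = 0 \left(-1\right) = 0$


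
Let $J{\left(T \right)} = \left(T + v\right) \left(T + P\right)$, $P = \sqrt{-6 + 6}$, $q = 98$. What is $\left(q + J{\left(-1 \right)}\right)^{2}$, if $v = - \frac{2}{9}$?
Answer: $\frac{797449}{81} \approx 9845.0$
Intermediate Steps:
$v = - \frac{2}{9}$ ($v = \left(-2\right) \frac{1}{9} = - \frac{2}{9} \approx -0.22222$)
$P = 0$ ($P = \sqrt{0} = 0$)
$J{\left(T \right)} = T \left(- \frac{2}{9} + T\right)$ ($J{\left(T \right)} = \left(T - \frac{2}{9}\right) \left(T + 0\right) = \left(- \frac{2}{9} + T\right) T = T \left(- \frac{2}{9} + T\right)$)
$\left(q + J{\left(-1 \right)}\right)^{2} = \left(98 + \frac{1}{9} \left(-1\right) \left(-2 + 9 \left(-1\right)\right)\right)^{2} = \left(98 + \frac{1}{9} \left(-1\right) \left(-2 - 9\right)\right)^{2} = \left(98 + \frac{1}{9} \left(-1\right) \left(-11\right)\right)^{2} = \left(98 + \frac{11}{9}\right)^{2} = \left(\frac{893}{9}\right)^{2} = \frac{797449}{81}$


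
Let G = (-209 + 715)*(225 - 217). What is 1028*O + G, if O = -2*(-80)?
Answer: 168528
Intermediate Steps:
O = 160
G = 4048 (G = 506*8 = 4048)
1028*O + G = 1028*160 + 4048 = 164480 + 4048 = 168528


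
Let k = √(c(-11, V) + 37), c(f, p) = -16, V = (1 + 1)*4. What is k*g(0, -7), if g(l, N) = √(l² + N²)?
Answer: 7*√21 ≈ 32.078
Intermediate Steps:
V = 8 (V = 2*4 = 8)
g(l, N) = √(N² + l²)
k = √21 (k = √(-16 + 37) = √21 ≈ 4.5826)
k*g(0, -7) = √21*√((-7)² + 0²) = √21*√(49 + 0) = √21*√49 = √21*7 = 7*√21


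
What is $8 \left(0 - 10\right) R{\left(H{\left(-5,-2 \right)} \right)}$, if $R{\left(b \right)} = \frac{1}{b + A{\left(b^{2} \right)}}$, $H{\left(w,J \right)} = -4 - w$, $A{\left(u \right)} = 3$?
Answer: $-20$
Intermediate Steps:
$R{\left(b \right)} = \frac{1}{3 + b}$ ($R{\left(b \right)} = \frac{1}{b + 3} = \frac{1}{3 + b}$)
$8 \left(0 - 10\right) R{\left(H{\left(-5,-2 \right)} \right)} = \frac{8 \left(0 - 10\right)}{3 - -1} = \frac{8 \left(-10\right)}{3 + \left(-4 + 5\right)} = - \frac{80}{3 + 1} = - \frac{80}{4} = \left(-80\right) \frac{1}{4} = -20$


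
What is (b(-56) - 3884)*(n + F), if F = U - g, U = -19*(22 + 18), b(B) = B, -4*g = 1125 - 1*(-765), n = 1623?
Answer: -5261870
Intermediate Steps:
g = -945/2 (g = -(1125 - 1*(-765))/4 = -(1125 + 765)/4 = -¼*1890 = -945/2 ≈ -472.50)
U = -760 (U = -19*40 = -760)
F = -575/2 (F = -760 - 1*(-945/2) = -760 + 945/2 = -575/2 ≈ -287.50)
(b(-56) - 3884)*(n + F) = (-56 - 3884)*(1623 - 575/2) = -3940*2671/2 = -5261870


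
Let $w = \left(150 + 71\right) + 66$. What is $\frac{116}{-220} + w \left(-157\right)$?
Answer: $- \frac{2478274}{55} \approx -45060.0$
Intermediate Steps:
$w = 287$ ($w = 221 + 66 = 287$)
$\frac{116}{-220} + w \left(-157\right) = \frac{116}{-220} + 287 \left(-157\right) = 116 \left(- \frac{1}{220}\right) - 45059 = - \frac{29}{55} - 45059 = - \frac{2478274}{55}$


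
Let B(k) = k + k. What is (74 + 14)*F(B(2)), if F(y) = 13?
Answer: 1144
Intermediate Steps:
B(k) = 2*k
(74 + 14)*F(B(2)) = (74 + 14)*13 = 88*13 = 1144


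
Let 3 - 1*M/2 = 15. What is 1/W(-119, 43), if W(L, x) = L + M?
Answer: -1/143 ≈ -0.0069930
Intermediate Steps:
M = -24 (M = 6 - 2*15 = 6 - 30 = -24)
W(L, x) = -24 + L (W(L, x) = L - 24 = -24 + L)
1/W(-119, 43) = 1/(-24 - 119) = 1/(-143) = -1/143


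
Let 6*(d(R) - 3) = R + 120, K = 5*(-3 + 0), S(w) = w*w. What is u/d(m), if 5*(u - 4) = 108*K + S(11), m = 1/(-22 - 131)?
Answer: -1357722/105565 ≈ -12.861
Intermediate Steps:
S(w) = w²
K = -15 (K = 5*(-3) = -15)
m = -1/153 (m = 1/(-153) = -1/153 ≈ -0.0065359)
d(R) = 23 + R/6 (d(R) = 3 + (R + 120)/6 = 3 + (120 + R)/6 = 3 + (20 + R/6) = 23 + R/6)
u = -1479/5 (u = 4 + (108*(-15) + 11²)/5 = 4 + (-1620 + 121)/5 = 4 + (⅕)*(-1499) = 4 - 1499/5 = -1479/5 ≈ -295.80)
u/d(m) = -1479/(5*(23 + (⅙)*(-1/153))) = -1479/(5*(23 - 1/918)) = -1479/(5*21113/918) = -1479/5*918/21113 = -1357722/105565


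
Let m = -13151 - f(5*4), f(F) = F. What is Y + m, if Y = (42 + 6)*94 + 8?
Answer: -8651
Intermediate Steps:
Y = 4520 (Y = 48*94 + 8 = 4512 + 8 = 4520)
m = -13171 (m = -13151 - 5*4 = -13151 - 1*20 = -13151 - 20 = -13171)
Y + m = 4520 - 13171 = -8651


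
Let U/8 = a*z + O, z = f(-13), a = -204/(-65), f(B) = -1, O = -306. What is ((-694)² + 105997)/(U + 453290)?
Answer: 38196145/29303098 ≈ 1.3035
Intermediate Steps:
a = 204/65 (a = -204*(-1/65) = 204/65 ≈ 3.1385)
z = -1
U = -160752/65 (U = 8*((204/65)*(-1) - 306) = 8*(-204/65 - 306) = 8*(-20094/65) = -160752/65 ≈ -2473.1)
((-694)² + 105997)/(U + 453290) = ((-694)² + 105997)/(-160752/65 + 453290) = (481636 + 105997)/(29303098/65) = 587633*(65/29303098) = 38196145/29303098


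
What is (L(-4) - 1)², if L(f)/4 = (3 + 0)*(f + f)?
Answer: 9409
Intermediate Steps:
L(f) = 24*f (L(f) = 4*((3 + 0)*(f + f)) = 4*(3*(2*f)) = 4*(6*f) = 24*f)
(L(-4) - 1)² = (24*(-4) - 1)² = (-96 - 1)² = (-97)² = 9409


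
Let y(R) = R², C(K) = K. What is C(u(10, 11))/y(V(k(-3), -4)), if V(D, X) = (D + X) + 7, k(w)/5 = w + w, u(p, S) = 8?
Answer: 8/729 ≈ 0.010974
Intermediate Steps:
k(w) = 10*w (k(w) = 5*(w + w) = 5*(2*w) = 10*w)
V(D, X) = 7 + D + X
C(u(10, 11))/y(V(k(-3), -4)) = 8/((7 + 10*(-3) - 4)²) = 8/((7 - 30 - 4)²) = 8/((-27)²) = 8/729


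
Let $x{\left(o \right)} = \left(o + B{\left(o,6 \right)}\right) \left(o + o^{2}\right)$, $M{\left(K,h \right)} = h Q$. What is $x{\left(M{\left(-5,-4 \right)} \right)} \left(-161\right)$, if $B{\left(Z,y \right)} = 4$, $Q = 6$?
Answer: $1777440$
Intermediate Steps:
$M{\left(K,h \right)} = 6 h$ ($M{\left(K,h \right)} = h 6 = 6 h$)
$x{\left(o \right)} = \left(4 + o\right) \left(o + o^{2}\right)$ ($x{\left(o \right)} = \left(o + 4\right) \left(o + o^{2}\right) = \left(4 + o\right) \left(o + o^{2}\right)$)
$x{\left(M{\left(-5,-4 \right)} \right)} \left(-161\right) = 6 \left(-4\right) \left(4 + \left(6 \left(-4\right)\right)^{2} + 5 \cdot 6 \left(-4\right)\right) \left(-161\right) = - 24 \left(4 + \left(-24\right)^{2} + 5 \left(-24\right)\right) \left(-161\right) = - 24 \left(4 + 576 - 120\right) \left(-161\right) = \left(-24\right) 460 \left(-161\right) = \left(-11040\right) \left(-161\right) = 1777440$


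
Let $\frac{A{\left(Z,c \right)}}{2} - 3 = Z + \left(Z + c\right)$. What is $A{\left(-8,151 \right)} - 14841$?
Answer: $-14565$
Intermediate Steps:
$A{\left(Z,c \right)} = 6 + 2 c + 4 Z$ ($A{\left(Z,c \right)} = 6 + 2 \left(Z + \left(Z + c\right)\right) = 6 + 2 \left(c + 2 Z\right) = 6 + \left(2 c + 4 Z\right) = 6 + 2 c + 4 Z$)
$A{\left(-8,151 \right)} - 14841 = \left(6 + 2 \cdot 151 + 4 \left(-8\right)\right) - 14841 = \left(6 + 302 - 32\right) - 14841 = 276 - 14841 = -14565$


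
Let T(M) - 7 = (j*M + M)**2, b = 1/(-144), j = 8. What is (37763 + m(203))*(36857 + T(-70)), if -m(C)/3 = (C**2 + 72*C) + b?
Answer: -225057547725/4 ≈ -5.6264e+10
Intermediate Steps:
b = -1/144 ≈ -0.0069444
T(M) = 7 + 81*M**2 (T(M) = 7 + (8*M + M)**2 = 7 + (9*M)**2 = 7 + 81*M**2)
m(C) = 1/48 - 216*C - 3*C**2 (m(C) = -3*((C**2 + 72*C) - 1/144) = -3*(-1/144 + C**2 + 72*C) = 1/48 - 216*C - 3*C**2)
(37763 + m(203))*(36857 + T(-70)) = (37763 + (1/48 - 216*203 - 3*203**2))*(36857 + (7 + 81*(-70)**2)) = (37763 + (1/48 - 43848 - 3*41209))*(36857 + (7 + 81*4900)) = (37763 + (1/48 - 43848 - 123627))*(36857 + (7 + 396900)) = (37763 - 8038799/48)*(36857 + 396907) = -6226175/48*433764 = -225057547725/4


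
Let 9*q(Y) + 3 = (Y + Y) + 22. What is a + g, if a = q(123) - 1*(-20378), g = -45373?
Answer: -224690/9 ≈ -24966.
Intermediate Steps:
q(Y) = 19/9 + 2*Y/9 (q(Y) = -⅓ + ((Y + Y) + 22)/9 = -⅓ + (2*Y + 22)/9 = -⅓ + (22 + 2*Y)/9 = -⅓ + (22/9 + 2*Y/9) = 19/9 + 2*Y/9)
a = 183667/9 (a = (19/9 + (2/9)*123) - 1*(-20378) = (19/9 + 82/3) + 20378 = 265/9 + 20378 = 183667/9 ≈ 20407.)
a + g = 183667/9 - 45373 = -224690/9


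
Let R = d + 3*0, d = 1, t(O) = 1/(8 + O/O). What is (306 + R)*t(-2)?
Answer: 307/9 ≈ 34.111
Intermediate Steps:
t(O) = ⅑ (t(O) = 1/(8 + 1) = 1/9 = ⅑)
R = 1 (R = 1 + 3*0 = 1 + 0 = 1)
(306 + R)*t(-2) = (306 + 1)*(⅑) = 307*(⅑) = 307/9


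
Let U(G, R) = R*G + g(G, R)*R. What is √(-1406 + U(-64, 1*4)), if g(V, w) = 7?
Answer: I*√1634 ≈ 40.423*I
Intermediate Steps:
U(G, R) = 7*R + G*R (U(G, R) = R*G + 7*R = G*R + 7*R = 7*R + G*R)
√(-1406 + U(-64, 1*4)) = √(-1406 + (1*4)*(7 - 64)) = √(-1406 + 4*(-57)) = √(-1406 - 228) = √(-1634) = I*√1634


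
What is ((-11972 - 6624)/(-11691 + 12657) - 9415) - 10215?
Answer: -9490588/483 ≈ -19649.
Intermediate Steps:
((-11972 - 6624)/(-11691 + 12657) - 9415) - 10215 = (-18596/966 - 9415) - 10215 = (-18596*1/966 - 9415) - 10215 = (-9298/483 - 9415) - 10215 = -4556743/483 - 10215 = -9490588/483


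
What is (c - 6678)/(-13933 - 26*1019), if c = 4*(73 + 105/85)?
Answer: 108478/687259 ≈ 0.15784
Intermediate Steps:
c = 5048/17 (c = 4*(73 + 105*(1/85)) = 4*(73 + 21/17) = 4*(1262/17) = 5048/17 ≈ 296.94)
(c - 6678)/(-13933 - 26*1019) = (5048/17 - 6678)/(-13933 - 26*1019) = -108478/(17*(-13933 - 26494)) = -108478/17/(-40427) = -108478/17*(-1/40427) = 108478/687259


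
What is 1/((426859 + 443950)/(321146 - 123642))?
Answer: 197504/870809 ≈ 0.22681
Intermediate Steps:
1/((426859 + 443950)/(321146 - 123642)) = 1/(870809/197504) = 197504/870809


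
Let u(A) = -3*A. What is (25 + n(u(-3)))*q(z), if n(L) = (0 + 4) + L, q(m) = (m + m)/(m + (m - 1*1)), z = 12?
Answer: 912/23 ≈ 39.652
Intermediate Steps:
q(m) = 2*m/(-1 + 2*m) (q(m) = (2*m)/(m + (m - 1)) = (2*m)/(m + (-1 + m)) = (2*m)/(-1 + 2*m) = 2*m/(-1 + 2*m))
n(L) = 4 + L
(25 + n(u(-3)))*q(z) = (25 + (4 - 3*(-3)))*(2*12/(-1 + 2*12)) = (25 + (4 + 9))*(2*12/(-1 + 24)) = (25 + 13)*(2*12/23) = 38*(2*12*(1/23)) = 38*(24/23) = 912/23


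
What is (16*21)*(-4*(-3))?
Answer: 4032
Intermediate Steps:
(16*21)*(-4*(-3)) = 336*12 = 4032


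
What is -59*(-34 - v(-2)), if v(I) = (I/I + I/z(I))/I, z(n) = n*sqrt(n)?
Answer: 3953/2 + 59*I*sqrt(2)/4 ≈ 1976.5 + 20.86*I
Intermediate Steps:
z(n) = n**(3/2)
v(I) = (1 + 1/sqrt(I))/I (v(I) = (I/I + I/(I**(3/2)))/I = (1 + I/I**(3/2))/I = (1 + 1/sqrt(I))/I)
-59*(-34 - v(-2)) = -59*(-34 - (1/(-2) + (-2)**(-3/2))) = -59*(-34 - (-1/2 + I*sqrt(2)/4)) = -59*(-34 + (1/2 - I*sqrt(2)/4)) = -59*(-67/2 - I*sqrt(2)/4) = 3953/2 + 59*I*sqrt(2)/4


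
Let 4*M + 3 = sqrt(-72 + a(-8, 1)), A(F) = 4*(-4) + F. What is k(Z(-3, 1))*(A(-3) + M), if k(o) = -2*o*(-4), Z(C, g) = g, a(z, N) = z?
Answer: -158 + 8*I*sqrt(5) ≈ -158.0 + 17.889*I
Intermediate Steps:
A(F) = -16 + F
M = -3/4 + I*sqrt(5) (M = -3/4 + sqrt(-72 - 8)/4 = -3/4 + sqrt(-80)/4 = -3/4 + (4*I*sqrt(5))/4 = -3/4 + I*sqrt(5) ≈ -0.75 + 2.2361*I)
k(o) = 8*o
k(Z(-3, 1))*(A(-3) + M) = (8*1)*((-16 - 3) + (-3/4 + I*sqrt(5))) = 8*(-19 + (-3/4 + I*sqrt(5))) = 8*(-79/4 + I*sqrt(5)) = -158 + 8*I*sqrt(5)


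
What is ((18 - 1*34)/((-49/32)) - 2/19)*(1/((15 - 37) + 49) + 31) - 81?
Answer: 670427/2793 ≈ 240.04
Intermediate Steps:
((18 - 1*34)/((-49/32)) - 2/19)*(1/((15 - 37) + 49) + 31) - 81 = ((18 - 34)/((-49*1/32)) - 2*1/19)*(1/(-22 + 49) + 31) - 81 = (-16/(-49/32) - 2/19)*(1/27 + 31) - 81 = (-16*(-32/49) - 2/19)*(1/27 + 31) - 81 = (512/49 - 2/19)*(838/27) - 81 = (9630/931)*(838/27) - 81 = 896660/2793 - 81 = 670427/2793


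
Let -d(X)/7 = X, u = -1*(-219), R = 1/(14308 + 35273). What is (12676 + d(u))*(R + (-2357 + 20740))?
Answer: 10156259759932/49581 ≈ 2.0484e+8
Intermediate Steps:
R = 1/49581 ≈ 2.0169e-5
u = 219
d(X) = -7*X
(12676 + d(u))*(R + (-2357 + 20740)) = (12676 - 7*219)*(1/49581 + (-2357 + 20740)) = (12676 - 1533)*(1/49581 + 18383) = 11143*(911447524/49581) = 10156259759932/49581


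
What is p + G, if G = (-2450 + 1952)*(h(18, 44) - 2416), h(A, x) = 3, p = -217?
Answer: 1201457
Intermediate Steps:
G = 1201674 (G = (-2450 + 1952)*(3 - 2416) = -498*(-2413) = 1201674)
p + G = -217 + 1201674 = 1201457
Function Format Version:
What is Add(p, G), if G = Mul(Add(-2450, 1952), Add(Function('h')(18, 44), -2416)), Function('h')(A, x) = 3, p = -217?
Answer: 1201457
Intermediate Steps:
G = 1201674 (G = Mul(Add(-2450, 1952), Add(3, -2416)) = Mul(-498, -2413) = 1201674)
Add(p, G) = Add(-217, 1201674) = 1201457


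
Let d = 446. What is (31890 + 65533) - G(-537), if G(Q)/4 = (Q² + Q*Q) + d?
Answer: -2211313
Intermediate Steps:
G(Q) = 1784 + 8*Q² (G(Q) = 4*((Q² + Q*Q) + 446) = 4*((Q² + Q²) + 446) = 4*(2*Q² + 446) = 4*(446 + 2*Q²) = 1784 + 8*Q²)
(31890 + 65533) - G(-537) = (31890 + 65533) - (1784 + 8*(-537)²) = 97423 - (1784 + 8*288369) = 97423 - (1784 + 2306952) = 97423 - 1*2308736 = 97423 - 2308736 = -2211313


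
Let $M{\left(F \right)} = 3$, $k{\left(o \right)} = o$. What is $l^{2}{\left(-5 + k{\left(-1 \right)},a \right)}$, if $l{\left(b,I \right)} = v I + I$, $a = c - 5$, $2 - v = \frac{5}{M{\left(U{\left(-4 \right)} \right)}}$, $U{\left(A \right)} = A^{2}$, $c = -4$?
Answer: $144$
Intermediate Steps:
$v = \frac{1}{3}$ ($v = 2 - \frac{5}{3} = \frac{1}{3} \approx 0.33333$)
$a = -9$ ($a = -4 - 5 = -9$)
$l{\left(b,I \right)} = \frac{4 I}{3}$ ($l{\left(b,I \right)} = \frac{I}{3} + I = \frac{4 I}{3}$)
$l^{2}{\left(-5 + k{\left(-1 \right)},a \right)} = \left(\frac{4}{3} \left(-9\right)\right)^{2} = \left(-12\right)^{2} = 144$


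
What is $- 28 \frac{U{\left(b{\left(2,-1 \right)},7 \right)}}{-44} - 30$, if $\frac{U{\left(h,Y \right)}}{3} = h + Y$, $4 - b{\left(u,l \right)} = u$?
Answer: $- \frac{141}{11} \approx -12.818$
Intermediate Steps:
$b{\left(u,l \right)} = 4 - u$
$U{\left(h,Y \right)} = 3 Y + 3 h$ ($U{\left(h,Y \right)} = 3 \left(h + Y\right) = 3 \left(Y + h\right) = 3 Y + 3 h$)
$- 28 \frac{U{\left(b{\left(2,-1 \right)},7 \right)}}{-44} - 30 = - 28 \frac{3 \cdot 7 + 3 \left(4 - 2\right)}{-44} - 30 = - 28 \left(21 + 3 \left(4 - 2\right)\right) \left(- \frac{1}{44}\right) - 30 = - 28 \left(21 + 3 \cdot 2\right) \left(- \frac{1}{44}\right) - 30 = - 28 \left(21 + 6\right) \left(- \frac{1}{44}\right) - 30 = - 28 \cdot 27 \left(- \frac{1}{44}\right) - 30 = \left(-28\right) \left(- \frac{27}{44}\right) - 30 = \frac{189}{11} - 30 = - \frac{141}{11}$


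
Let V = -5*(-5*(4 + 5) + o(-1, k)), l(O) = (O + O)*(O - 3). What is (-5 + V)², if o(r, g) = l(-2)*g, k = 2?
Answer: 400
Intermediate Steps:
l(O) = 2*O*(-3 + O) (l(O) = (2*O)*(-3 + O) = 2*O*(-3 + O))
o(r, g) = 20*g (o(r, g) = (2*(-2)*(-3 - 2))*g = (2*(-2)*(-5))*g = 20*g)
V = 25 (V = -5*(-5*(4 + 5) + 20*2) = -5*(-5*9 + 40) = -5*(-45 + 40) = -5*(-5) = 25)
(-5 + V)² = (-5 + 25)² = 20² = 400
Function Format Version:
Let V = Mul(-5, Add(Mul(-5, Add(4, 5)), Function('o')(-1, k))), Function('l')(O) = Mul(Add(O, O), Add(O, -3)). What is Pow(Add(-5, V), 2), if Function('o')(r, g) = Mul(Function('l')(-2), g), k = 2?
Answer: 400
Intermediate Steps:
Function('l')(O) = Mul(2, O, Add(-3, O)) (Function('l')(O) = Mul(Mul(2, O), Add(-3, O)) = Mul(2, O, Add(-3, O)))
Function('o')(r, g) = Mul(20, g) (Function('o')(r, g) = Mul(Mul(2, -2, Add(-3, -2)), g) = Mul(Mul(2, -2, -5), g) = Mul(20, g))
V = 25 (V = Mul(-5, Add(Mul(-5, Add(4, 5)), Mul(20, 2))) = Mul(-5, Add(Mul(-5, 9), 40)) = Mul(-5, Add(-45, 40)) = Mul(-5, -5) = 25)
Pow(Add(-5, V), 2) = Pow(Add(-5, 25), 2) = Pow(20, 2) = 400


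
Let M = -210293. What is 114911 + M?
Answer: -95382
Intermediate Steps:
114911 + M = 114911 - 210293 = -95382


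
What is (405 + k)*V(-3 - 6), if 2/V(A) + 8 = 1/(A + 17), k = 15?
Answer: -320/3 ≈ -106.67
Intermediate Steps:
V(A) = 2/(-8 + 1/(17 + A)) (V(A) = 2/(-8 + 1/(A + 17)) = 2/(-8 + 1/(17 + A)))
(405 + k)*V(-3 - 6) = (405 + 15)*(2*(-17 - (-3 - 6))/(135 + 8*(-3 - 6))) = 420*(2*(-17 - 1*(-9))/(135 + 8*(-9))) = 420*(2*(-17 + 9)/(135 - 72)) = 420*(2*(-8)/63) = 420*(2*(1/63)*(-8)) = 420*(-16/63) = -320/3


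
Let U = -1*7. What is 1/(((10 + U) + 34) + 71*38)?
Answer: 1/2735 ≈ 0.00036563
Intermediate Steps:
U = -7
1/(((10 + U) + 34) + 71*38) = 1/(((10 - 7) + 34) + 71*38) = 1/((3 + 34) + 2698) = 1/(37 + 2698) = 1/2735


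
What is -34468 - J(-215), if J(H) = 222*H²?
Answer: -10296418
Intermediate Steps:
-34468 - J(-215) = -34468 - 222*(-215)² = -34468 - 222*46225 = -34468 - 1*10261950 = -34468 - 10261950 = -10296418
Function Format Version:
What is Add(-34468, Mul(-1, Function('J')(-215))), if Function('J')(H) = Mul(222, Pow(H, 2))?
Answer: -10296418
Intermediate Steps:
Add(-34468, Mul(-1, Function('J')(-215))) = Add(-34468, Mul(-1, Mul(222, Pow(-215, 2)))) = Add(-34468, Mul(-1, Mul(222, 46225))) = Add(-34468, Mul(-1, 10261950)) = Add(-34468, -10261950) = -10296418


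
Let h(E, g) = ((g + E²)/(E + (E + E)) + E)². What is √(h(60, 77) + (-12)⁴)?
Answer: √881429929/180 ≈ 164.94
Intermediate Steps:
h(E, g) = (E + (g + E²)/(3*E))² (h(E, g) = ((g + E²)/(E + 2*E) + E)² = ((g + E²)/((3*E)) + E)² = ((g + E²)*(1/(3*E)) + E)² = ((g + E²)/(3*E) + E)² = (E + (g + E²)/(3*E))²)
√(h(60, 77) + (-12)⁴) = √((⅑)*(77 + 4*60²)²/60² + (-12)⁴) = √((⅑)*(1/3600)*(77 + 4*3600)² + 20736) = √((⅑)*(1/3600)*(77 + 14400)² + 20736) = √((⅑)*(1/3600)*14477² + 20736) = √((⅑)*(1/3600)*209583529 + 20736) = √(209583529/32400 + 20736) = √(881429929/32400) = √881429929/180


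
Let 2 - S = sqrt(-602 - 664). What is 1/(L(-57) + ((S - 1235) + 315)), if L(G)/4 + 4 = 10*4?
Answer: I/(sqrt(1266) - 774*I) ≈ -0.0012893 + 5.9268e-5*I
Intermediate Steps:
S = 2 - I*sqrt(1266) (S = 2 - sqrt(-602 - 664) = 2 - sqrt(-1266) = 2 - I*sqrt(1266) ≈ 2.0 - 35.581*I)
L(G) = 144 (L(G) = -16 + 4*(10*4) = -16 + 4*40 = -16 + 160 = 144)
1/(L(-57) + ((S - 1235) + 315)) = 1/(144 + (((2 - I*sqrt(1266)) - 1235) + 315)) = 1/(144 + ((-1233 - I*sqrt(1266)) + 315)) = 1/(144 + (-918 - I*sqrt(1266))) = 1/(-774 - I*sqrt(1266))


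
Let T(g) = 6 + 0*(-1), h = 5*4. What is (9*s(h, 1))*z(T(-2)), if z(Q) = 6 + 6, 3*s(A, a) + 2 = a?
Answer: -36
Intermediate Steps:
h = 20
s(A, a) = -2/3 + a/3
T(g) = 6 (T(g) = 6 + 0 = 6)
z(Q) = 12
(9*s(h, 1))*z(T(-2)) = (9*(-2/3 + (1/3)*1))*12 = (9*(-2/3 + 1/3))*12 = (9*(-1/3))*12 = -3*12 = -36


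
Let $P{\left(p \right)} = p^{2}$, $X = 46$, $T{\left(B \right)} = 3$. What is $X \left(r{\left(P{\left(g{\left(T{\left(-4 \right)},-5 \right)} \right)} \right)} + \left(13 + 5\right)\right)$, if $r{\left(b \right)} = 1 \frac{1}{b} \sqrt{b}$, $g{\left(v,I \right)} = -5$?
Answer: $\frac{4186}{5} \approx 837.2$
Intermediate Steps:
$r{\left(b \right)} = \frac{1}{\sqrt{b}}$ ($r{\left(b \right)} = \frac{\sqrt{b}}{b} = \frac{1}{\sqrt{b}}$)
$X \left(r{\left(P{\left(g{\left(T{\left(-4 \right)},-5 \right)} \right)} \right)} + \left(13 + 5\right)\right) = 46 \left(\frac{1}{\sqrt{\left(-5\right)^{2}}} + \left(13 + 5\right)\right) = 46 \left(\frac{1}{\sqrt{25}} + 18\right) = 46 \left(\frac{1}{5} + 18\right) = 46 \cdot \frac{91}{5} = \frac{4186}{5}$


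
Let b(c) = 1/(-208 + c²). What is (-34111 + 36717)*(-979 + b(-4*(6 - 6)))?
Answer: -265333799/104 ≈ -2.5513e+6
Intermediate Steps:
(-34111 + 36717)*(-979 + b(-4*(6 - 6))) = (-34111 + 36717)*(-979 + 1/(-208 + (-4*(6 - 6))²)) = 2606*(-979 + 1/(-208 + (-4*0)²)) = 2606*(-979 + 1/(-208 + 0²)) = 2606*(-979 + 1/(-208 + 0)) = 2606*(-979 + 1/(-208)) = 2606*(-979 - 1/208) = 2606*(-203633/208) = -265333799/104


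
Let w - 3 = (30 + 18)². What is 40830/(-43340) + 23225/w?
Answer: 91237669/9998538 ≈ 9.1251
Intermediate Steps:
w = 2307 (w = 3 + (30 + 18)² = 3 + 48² = 3 + 2304 = 2307)
40830/(-43340) + 23225/w = 40830/(-43340) + 23225/2307 = 40830*(-1/43340) + 23225*(1/2307) = -4083/4334 + 23225/2307 = 91237669/9998538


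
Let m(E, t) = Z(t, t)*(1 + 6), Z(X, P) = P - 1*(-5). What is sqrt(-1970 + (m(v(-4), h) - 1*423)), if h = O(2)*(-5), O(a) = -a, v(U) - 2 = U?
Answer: 4*I*sqrt(143) ≈ 47.833*I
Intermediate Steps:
v(U) = 2 + U
Z(X, P) = 5 + P (Z(X, P) = P + 5 = 5 + P)
h = 10 (h = -1*2*(-5) = -2*(-5) = 10)
m(E, t) = 35 + 7*t (m(E, t) = (5 + t)*(1 + 6) = (5 + t)*7 = 35 + 7*t)
sqrt(-1970 + (m(v(-4), h) - 1*423)) = sqrt(-1970 + ((35 + 7*10) - 1*423)) = sqrt(-1970 + ((35 + 70) - 423)) = sqrt(-1970 + (105 - 423)) = sqrt(-1970 - 318) = sqrt(-2288) = 4*I*sqrt(143)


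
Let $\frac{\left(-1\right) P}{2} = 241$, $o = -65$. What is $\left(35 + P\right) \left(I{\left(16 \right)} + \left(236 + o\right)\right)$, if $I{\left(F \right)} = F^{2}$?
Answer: $-190869$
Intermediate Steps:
$P = -482$ ($P = \left(-2\right) 241 = -482$)
$\left(35 + P\right) \left(I{\left(16 \right)} + \left(236 + o\right)\right) = \left(35 - 482\right) \left(16^{2} + \left(236 - 65\right)\right) = - 447 \left(256 + 171\right) = \left(-447\right) 427 = -190869$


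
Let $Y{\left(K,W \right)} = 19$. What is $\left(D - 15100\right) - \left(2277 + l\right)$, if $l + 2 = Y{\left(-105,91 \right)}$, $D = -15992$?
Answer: $-33386$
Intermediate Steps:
$l = 17$ ($l = -2 + 19 = 17$)
$\left(D - 15100\right) - \left(2277 + l\right) = \left(-15992 - 15100\right) - 2294 = -31092 - 2294 = -33386$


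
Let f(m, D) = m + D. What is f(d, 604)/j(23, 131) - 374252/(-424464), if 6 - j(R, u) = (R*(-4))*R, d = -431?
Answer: 108449377/112589076 ≈ 0.96323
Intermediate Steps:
j(R, u) = 6 + 4*R² (j(R, u) = 6 - R*(-4)*R = 6 - (-4*R)*R = 6 - (-4)*R² = 6 + 4*R²)
f(m, D) = D + m
f(d, 604)/j(23, 131) - 374252/(-424464) = (604 - 431)/(6 + 4*23²) - 374252/(-424464) = 173/(6 + 4*529) - 374252*(-1/424464) = 173/(6 + 2116) + 93563/106116 = 173/2122 + 93563/106116 = 108449377/112589076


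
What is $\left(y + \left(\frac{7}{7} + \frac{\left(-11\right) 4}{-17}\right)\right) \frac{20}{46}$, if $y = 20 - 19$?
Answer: $\frac{780}{391} \approx 1.9949$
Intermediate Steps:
$y = 1$
$\left(y + \left(\frac{7}{7} + \frac{\left(-11\right) 4}{-17}\right)\right) \frac{20}{46} = \left(1 + \left(\frac{7}{7} + \frac{\left(-11\right) 4}{-17}\right)\right) \frac{20}{46} = \left(1 + \left(7 \cdot \frac{1}{7} - - \frac{44}{17}\right)\right) 20 \cdot \frac{1}{46} = \left(1 + \left(1 + \frac{44}{17}\right)\right) \frac{10}{23} = \left(1 + \frac{61}{17}\right) \frac{10}{23} = \frac{78}{17} \cdot \frac{10}{23} = \frac{780}{391}$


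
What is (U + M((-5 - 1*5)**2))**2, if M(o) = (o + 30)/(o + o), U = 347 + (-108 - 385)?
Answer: 8450649/400 ≈ 21127.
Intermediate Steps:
U = -146 (U = 347 - 493 = -146)
M(o) = (30 + o)/(2*o) (M(o) = (30 + o)/((2*o)) = (30 + o)*(1/(2*o)) = (30 + o)/(2*o))
(U + M((-5 - 1*5)**2))**2 = (-146 + (30 + (-5 - 1*5)**2)/(2*((-5 - 1*5)**2)))**2 = (-146 + (30 + (-5 - 5)**2)/(2*((-5 - 5)**2)))**2 = (-146 + (30 + (-10)**2)/(2*((-10)**2)))**2 = (-146 + (1/2)*(30 + 100)/100)**2 = (-146 + (1/2)*(1/100)*130)**2 = (-146 + 13/20)**2 = (-2907/20)**2 = 8450649/400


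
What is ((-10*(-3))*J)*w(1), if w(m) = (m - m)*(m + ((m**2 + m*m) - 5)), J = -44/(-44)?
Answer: 0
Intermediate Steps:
J = 1 (J = -44*(-1/44) = 1)
w(m) = 0 (w(m) = 0*(m + ((m**2 + m**2) - 5)) = 0*(m + (2*m**2 - 5)) = 0*(m + (-5 + 2*m**2)) = 0*(-5 + m + 2*m**2) = 0)
((-10*(-3))*J)*w(1) = (-10*(-3)*1)*0 = (30*1)*0 = 30*0 = 0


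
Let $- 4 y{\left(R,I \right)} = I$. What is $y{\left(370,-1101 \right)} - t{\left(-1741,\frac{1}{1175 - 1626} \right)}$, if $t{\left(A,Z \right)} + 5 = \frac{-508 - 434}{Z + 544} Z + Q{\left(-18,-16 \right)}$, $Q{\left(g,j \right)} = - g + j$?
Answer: $\frac{91020997}{327124} \approx 278.25$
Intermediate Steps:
$Q{\left(g,j \right)} = j - g$
$y{\left(R,I \right)} = - \frac{I}{4}$
$t{\left(A,Z \right)} = -3 - \frac{942 Z}{544 + Z}$ ($t{\left(A,Z \right)} = -5 + \left(\frac{-508 - 434}{Z + 544} Z - -2\right) = -5 + \left(- \frac{942}{544 + Z} Z + \left(-16 + 18\right)\right) = -5 - \left(-2 + \frac{942 Z}{544 + Z}\right) = -3 - \frac{942 Z}{544 + Z}$)
$y{\left(370,-1101 \right)} - t{\left(-1741,\frac{1}{1175 - 1626} \right)} = \left(- \frac{1}{4}\right) \left(-1101\right) - \frac{3 \left(-544 - \frac{315}{1175 - 1626}\right)}{544 + \frac{1}{1175 - 1626}} = \frac{1101}{4} - \frac{3 \left(-544 - \frac{315}{-451}\right)}{544 + \frac{1}{-451}} = \frac{1101}{4} - \frac{3 \left(-544 - - \frac{315}{451}\right)}{544 - \frac{1}{451}} = \frac{1101}{4} - \frac{3 \left(-544 + \frac{315}{451}\right)}{\frac{245343}{451}} = \frac{1101}{4} - 3 \cdot \frac{451}{245343} \left(- \frac{245029}{451}\right) = \frac{1101}{4} - - \frac{245029}{81781} = \frac{1101}{4} + \frac{245029}{81781} = \frac{91020997}{327124}$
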